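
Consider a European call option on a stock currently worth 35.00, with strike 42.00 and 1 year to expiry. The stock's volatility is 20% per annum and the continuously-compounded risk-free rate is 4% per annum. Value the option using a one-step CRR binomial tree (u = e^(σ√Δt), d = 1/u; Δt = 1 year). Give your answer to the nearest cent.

0.40

CRR parameters: u = e^(σ√Δt) = e^(0.2·√1) = 1.2214, d = 1/u = 0.8187
Per-period rate: rΔt = 0.04·1 = 0.04, so R = e^0.04 = 1.0408
Risk-neutral probability p = (e^0.04 − 0.8187)/(1.2214 − 0.8187) = 0.2221/0.4027 = 0.5515
Terminal stock prices: S_u = 42.75, S_d = 28.66
Terminal payoffs (S − K): max(0.7491, 0) = 0.7491, max(-13.34, 0) = 0
Node 0 (S = 35): V_0 = e^(−0.04)·[0.5515·0.7491 + 0.4485·0.0000] = 0.3969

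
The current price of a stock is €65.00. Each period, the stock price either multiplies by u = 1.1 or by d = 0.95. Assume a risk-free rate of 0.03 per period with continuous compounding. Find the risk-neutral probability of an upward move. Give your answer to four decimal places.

Risk-neutral probability p = (e^0.03 − 0.95)/(1.1 − 0.95) = 0.0805/0.1500 = 0.5364

p = 0.5364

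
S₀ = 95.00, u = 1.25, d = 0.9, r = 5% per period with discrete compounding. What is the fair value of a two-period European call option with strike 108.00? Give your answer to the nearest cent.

6.74

Risk-neutral probability p = (1 + 0.05 − 0.9)/(1.25 − 0.9) = 0.1500/0.3500 = 0.4286
Terminal stock prices: S_uu = 148.4, S_ud = 106.9, S_dd = 76.95
Terminal payoffs (S − K): max(40.44, 0) = 40.44, max(-1.125, 0) = 0, max(-31.05, 0) = 0
Node u (S = 118.8): V_u = 1/1.05·[0.4286·40.4375 + 0.5714·0.0000] = 16.5051
Node d (S = 85.5): V_d = 1/1.05·[0.4286·0.0000 + 0.5714·0.0000] = 0.0000
Node 0 (S = 95): V_0 = 1/1.05·[0.4286·16.5051 + 0.5714·0.0000] = 6.7368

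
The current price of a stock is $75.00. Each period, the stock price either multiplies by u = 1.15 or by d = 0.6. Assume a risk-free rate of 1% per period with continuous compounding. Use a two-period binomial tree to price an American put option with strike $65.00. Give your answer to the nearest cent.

$7.50

Risk-neutral probability p = (e^0.01 − 0.6)/(1.15 − 0.6) = 0.4101/0.5500 = 0.7455
Terminal stock prices: S_uu = 99.19, S_ud = 51.75, S_dd = 27
Terminal payoffs (K − S): max(-34.19, 0) = 0, max(13.25, 0) = 13.25, max(38, 0) = 38
Node u (S = 86.25): continuation = e^(−0.01)·[0.7455·0.0000 + 0.2545·13.2500] = 3.3380; exercise value = 0.0000 ≤ continuation, so V_u = 3.3380
Node d (S = 45): continuation = e^(−0.01)·[0.7455·13.2500 + 0.2545·38.0000] = 19.3532; exercise value = 20.0000 > continuation, so V_d = 20.0000 (exercise)
Node 0 (S = 75): continuation = e^(−0.01)·[0.7455·3.3380 + 0.2545·20.0000] = 7.5023; exercise value = 0.0000 ≤ continuation, so V_0 = 7.5023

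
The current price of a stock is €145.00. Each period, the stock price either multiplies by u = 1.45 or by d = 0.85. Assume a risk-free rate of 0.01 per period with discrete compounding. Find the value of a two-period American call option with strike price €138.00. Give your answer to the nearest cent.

€27.24

Risk-neutral probability p = (1 + 0.01 − 0.85)/(1.45 − 0.85) = 0.1600/0.6000 = 0.2667
Terminal stock prices: S_uu = 304.9, S_ud = 178.7, S_dd = 104.8
Terminal payoffs (S − K): max(166.9, 0) = 166.9, max(40.71, 0) = 40.71, max(-33.24, 0) = 0
Node u (S = 210.2): continuation = 1/1.01·[0.2667·166.8625 + 0.7333·40.7125] = 73.6163; exercise value = 72.2500 ≤ continuation, so V_u = 73.6163
Node d (S = 123.2): continuation = 1/1.01·[0.2667·40.7125 + 0.7333·0.0000] = 10.7492; exercise value = 0.0000 ≤ continuation, so V_d = 10.7492
Node 0 (S = 145): continuation = 1/1.01·[0.2667·73.6163 + 0.7333·10.7492] = 27.2413; exercise value = 7.0000 ≤ continuation, so V_0 = 27.2413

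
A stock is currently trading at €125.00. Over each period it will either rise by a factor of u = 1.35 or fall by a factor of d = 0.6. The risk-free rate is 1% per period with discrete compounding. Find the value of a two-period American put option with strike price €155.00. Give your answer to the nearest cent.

Risk-neutral probability p = (1 + 0.01 − 0.6)/(1.35 − 0.6) = 0.4100/0.7500 = 0.5467
Terminal stock prices: S_uu = 227.8, S_ud = 101.2, S_dd = 45
Terminal payoffs (K − S): max(-72.81, 0) = 0, max(53.75, 0) = 53.75, max(110, 0) = 110
Node u (S = 168.8): continuation = 1/1.01·[0.5467·0.0000 + 0.4533·53.7500] = 24.1254; exercise value = 0.0000 ≤ continuation, so V_u = 24.1254
Node d (S = 75): continuation = 1/1.01·[0.5467·53.7500 + 0.4533·110.0000] = 78.4653; exercise value = 80.0000 > continuation, so V_d = 80.0000 (exercise)
Node 0 (S = 125): continuation = 1/1.01·[0.5467·24.1254 + 0.4533·80.0000] = 48.9656; exercise value = 30.0000 ≤ continuation, so V_0 = 48.9656

€48.97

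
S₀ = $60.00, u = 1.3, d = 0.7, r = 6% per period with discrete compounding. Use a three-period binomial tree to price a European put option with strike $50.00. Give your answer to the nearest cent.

$4.43

Risk-neutral probability p = (1 + 0.06 − 0.7)/(1.3 − 0.7) = 0.3600/0.6000 = 0.6000
Terminal stock prices: S_uuu = 131.8, S_uud = 70.98, S_udd = 38.22, S_ddd = 20.58
Terminal payoffs (K − S): max(-81.82, 0) = 0, max(-20.98, 0) = 0, max(11.78, 0) = 11.78, max(29.42, 0) = 29.42
Node uu (S = 101.4): V_uu = 1/1.06·[0.6000·0.0000 + 0.4000·0.0000] = 0.0000
Node ud (S = 54.6): V_ud = 1/1.06·[0.6000·0.0000 + 0.4000·11.7800] = 4.4453
Node dd (S = 29.4): V_dd = 1/1.06·[0.6000·11.7800 + 0.4000·29.4200] = 17.7698
Node u (S = 78): V_u = 1/1.06·[0.6000·0.0000 + 0.4000·4.4453] = 1.6775
Node d (S = 42): V_d = 1/1.06·[0.6000·4.4453 + 0.4000·17.7698] = 9.2218
Node 0 (S = 60): V_0 = 1/1.06·[0.6000·1.6775 + 0.4000·9.2218] = 4.4294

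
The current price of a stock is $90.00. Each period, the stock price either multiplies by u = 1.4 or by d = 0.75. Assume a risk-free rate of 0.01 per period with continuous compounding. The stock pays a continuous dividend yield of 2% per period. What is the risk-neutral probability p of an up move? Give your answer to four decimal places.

Per-period risk-free factor R = e^0.01 = 1.0101; dividend-adjusted growth = e^(0.01−0.02) = 0.9900.
Risk-neutral probability p = (0.9900 − 0.75)/(1.4 − 0.75) = 0.2400/0.6500 = 0.3693

p = 0.3693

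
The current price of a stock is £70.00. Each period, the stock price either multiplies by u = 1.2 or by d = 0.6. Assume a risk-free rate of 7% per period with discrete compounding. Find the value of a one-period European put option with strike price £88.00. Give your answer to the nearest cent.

Risk-neutral probability p = (1 + 0.07 − 0.6)/(1.2 − 0.6) = 0.4700/0.6000 = 0.7833
Terminal stock prices: S_u = 84, S_d = 42
Terminal payoffs (K − S): max(4, 0) = 4, max(46, 0) = 46
Node 0 (S = 70): V_0 = 1/1.07·[0.7833·4.0000 + 0.2167·46.0000] = 12.2430

£12.24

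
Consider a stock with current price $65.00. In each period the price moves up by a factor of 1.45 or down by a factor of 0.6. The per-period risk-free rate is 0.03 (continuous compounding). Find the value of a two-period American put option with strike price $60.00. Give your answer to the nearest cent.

Risk-neutral probability p = (e^0.03 − 0.6)/(1.45 − 0.6) = 0.4305/0.8500 = 0.5064
Terminal stock prices: S_uu = 136.7, S_ud = 56.55, S_dd = 23.4
Terminal payoffs (K − S): max(-76.66, 0) = 0, max(3.45, 0) = 3.45, max(36.6, 0) = 36.6
Node u (S = 94.25): continuation = e^(−0.03)·[0.5064·0.0000 + 0.4936·3.4500] = 1.6525; exercise value = 0.0000 ≤ continuation, so V_u = 1.6525
Node d (S = 39): continuation = e^(−0.03)·[0.5064·3.4500 + 0.4936·36.6000] = 19.2267; exercise value = 21.0000 > continuation, so V_d = 21.0000 (exercise)
Node 0 (S = 65): continuation = e^(−0.03)·[0.5064·1.6525 + 0.4936·21.0000] = 10.8710; exercise value = 0.0000 ≤ continuation, so V_0 = 10.8710

$10.87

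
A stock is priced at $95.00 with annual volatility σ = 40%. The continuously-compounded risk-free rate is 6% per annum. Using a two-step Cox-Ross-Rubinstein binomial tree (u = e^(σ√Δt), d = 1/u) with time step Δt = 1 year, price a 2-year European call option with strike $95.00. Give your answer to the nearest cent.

$23.45

CRR parameters: u = e^(σ√Δt) = e^(0.4·√1) = 1.4918, d = 1/u = 0.6703
Per-period rate: rΔt = 0.06·1 = 0.06, so R = e^0.06 = 1.0618
Risk-neutral probability p = (e^0.06 − 0.6703)/(1.4918 − 0.6703) = 0.3915/0.8215 = 0.4766
Terminal stock prices: S_uu = 211.4, S_ud = 95, S_dd = 42.69
Terminal payoffs (S − K): max(116.4, 0) = 116.4, max(0, 0) = 0, max(-52.31, 0) = 0
Node u (S = 141.7): V_u = e^(−0.06)·[0.4766·116.4264 + 0.5234·0.0000] = 52.2557
Node d (S = 63.68): V_d = e^(−0.06)·[0.4766·0.0000 + 0.5234·0.0000] = 0.0000
Node 0 (S = 95): V_0 = e^(−0.06)·[0.4766·52.2557 + 0.5234·0.0000] = 23.4540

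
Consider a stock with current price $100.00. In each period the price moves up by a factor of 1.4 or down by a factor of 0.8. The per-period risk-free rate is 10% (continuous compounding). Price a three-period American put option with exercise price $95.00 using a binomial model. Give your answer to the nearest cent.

Risk-neutral probability p = (e^0.1 − 0.8)/(1.4 − 0.8) = 0.3052/0.6000 = 0.5086
Terminal stock prices: S_uuu = 274.4, S_uud = 156.8, S_udd = 89.6, S_ddd = 51.2
Terminal payoffs (K − S): max(-179.4, 0) = 0, max(-61.8, 0) = 0, max(5.4, 0) = 5.4, max(43.8, 0) = 43.8
Node uu (S = 196): continuation = e^(−0.1)·[0.5086·0.0000 + 0.4914·0.0000] = 0.0000; exercise value = 0.0000 ≤ continuation, so V_uu = 0.0000
Node ud (S = 112): continuation = e^(−0.1)·[0.5086·0.0000 + 0.4914·5.4000] = 2.4010; exercise value = 0.0000 ≤ continuation, so V_ud = 2.4010
Node dd (S = 64): continuation = e^(−0.1)·[0.5086·5.4000 + 0.4914·43.8000] = 21.9596; exercise value = 31.0000 > continuation, so V_dd = 31.0000 (exercise)
Node u (S = 140): continuation = e^(−0.1)·[0.5086·0.0000 + 0.4914·2.4010] = 1.0675; exercise value = 0.0000 ≤ continuation, so V_u = 1.0675
Node d (S = 80): continuation = e^(−0.1)·[0.5086·2.4010 + 0.4914·31.0000] = 14.8882; exercise value = 15.0000 > continuation, so V_d = 15.0000 (exercise)
Node 0 (S = 100): continuation = e^(−0.1)·[0.5086·1.0675 + 0.4914·15.0000] = 7.1606; exercise value = 0.0000 ≤ continuation, so V_0 = 7.1606

$7.16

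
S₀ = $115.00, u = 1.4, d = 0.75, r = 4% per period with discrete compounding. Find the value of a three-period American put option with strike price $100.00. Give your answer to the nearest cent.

Risk-neutral probability p = (1 + 0.04 − 0.75)/(1.4 − 0.75) = 0.2900/0.6500 = 0.4462
Terminal stock prices: S_uuu = 315.6, S_uud = 169, S_udd = 90.56, S_ddd = 48.52
Terminal payoffs (K − S): max(-215.6, 0) = 0, max(-69.05, 0) = 0, max(9.438, 0) = 9.438, max(51.48, 0) = 51.48
Node uu (S = 225.4): continuation = 1/1.04·[0.4462·0.0000 + 0.5538·0.0000] = 0.0000; exercise value = 0.0000 ≤ continuation, so V_uu = 0.0000
Node ud (S = 120.8): continuation = 1/1.04·[0.4462·0.0000 + 0.5538·9.4375] = 5.0259; exercise value = 0.0000 ≤ continuation, so V_ud = 5.0259
Node dd (S = 64.69): continuation = 1/1.04·[0.4462·9.4375 + 0.5538·51.4844] = 31.4663; exercise value = 35.3125 > continuation, so V_dd = 35.3125 (exercise)
Node u (S = 161): continuation = 1/1.04·[0.4462·0.0000 + 0.5538·5.0259] = 2.6765; exercise value = 0.0000 ≤ continuation, so V_u = 2.6765
Node d (S = 86.25): continuation = 1/1.04·[0.4462·5.0259 + 0.5538·35.3125] = 20.9615; exercise value = 13.7500 ≤ continuation, so V_d = 20.9615
Node 0 (S = 115): continuation = 1/1.04·[0.4462·2.6765 + 0.5538·20.9615] = 12.3112; exercise value = 0.0000 ≤ continuation, so V_0 = 12.3112

$12.31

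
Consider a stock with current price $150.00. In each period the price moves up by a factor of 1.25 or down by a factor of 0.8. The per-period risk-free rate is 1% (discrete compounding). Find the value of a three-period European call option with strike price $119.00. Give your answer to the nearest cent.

Risk-neutral probability p = (1 + 0.01 − 0.8)/(1.25 − 0.8) = 0.2100/0.4500 = 0.4667
Terminal stock prices: S_uuu = 293, S_uud = 187.5, S_udd = 120, S_ddd = 76.8
Terminal payoffs (S − K): max(174, 0) = 174, max(68.5, 0) = 68.5, max(1, 0) = 1, max(-42.2, 0) = 0
Node uu (S = 234.4): V_uu = 1/1.01·[0.4667·173.9688 + 0.5333·68.5000] = 116.5532
Node ud (S = 150): V_ud = 1/1.01·[0.4667·68.5000 + 0.5333·1.0000] = 32.1782
Node dd (S = 96): V_dd = 1/1.01·[0.4667·1.0000 + 0.5333·0.0000] = 0.4620
Node u (S = 187.5): V_u = 1/1.01·[0.4667·116.5532 + 0.5333·32.1782] = 70.8448
Node d (S = 120): V_d = 1/1.01·[0.4667·32.1782 + 0.5333·0.4620] = 15.1118
Node 0 (S = 150): V_0 = 1/1.01·[0.4667·70.8448 + 0.5333·15.1118] = 40.7134

$40.71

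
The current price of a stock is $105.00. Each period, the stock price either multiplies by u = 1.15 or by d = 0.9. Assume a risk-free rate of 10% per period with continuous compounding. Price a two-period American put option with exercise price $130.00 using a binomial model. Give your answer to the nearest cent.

$25.00

Risk-neutral probability p = (e^0.1 − 0.9)/(1.15 − 0.9) = 0.2052/0.2500 = 0.8207
Terminal stock prices: S_uu = 138.9, S_ud = 108.7, S_dd = 85.05
Terminal payoffs (K − S): max(-8.862, 0) = 0, max(21.33, 0) = 21.33, max(44.95, 0) = 44.95
Node u (S = 120.7): continuation = e^(−0.1)·[0.8207·0.0000 + 0.1793·21.3250] = 3.4600; exercise value = 9.2500 > continuation, so V_u = 9.2500 (exercise)
Node d (S = 94.5): continuation = e^(−0.1)·[0.8207·21.3250 + 0.1793·44.9500] = 23.1289; exercise value = 35.5000 > continuation, so V_d = 35.5000 (exercise)
Node 0 (S = 105): continuation = e^(−0.1)·[0.8207·9.2500 + 0.1793·35.5000] = 12.6289; exercise value = 25.0000 > continuation, so V_0 = 25.0000 (exercise)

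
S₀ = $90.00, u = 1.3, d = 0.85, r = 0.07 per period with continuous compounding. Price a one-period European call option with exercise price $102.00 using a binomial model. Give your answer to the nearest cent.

$6.92

Risk-neutral probability p = (e^0.07 − 0.85)/(1.3 − 0.85) = 0.2225/0.4500 = 0.4945
Terminal stock prices: S_u = 117, S_d = 76.5
Terminal payoffs (S − K): max(15, 0) = 15, max(-25.5, 0) = 0
Node 0 (S = 90): V_0 = e^(−0.07)·[0.4945·15.0000 + 0.5055·0.0000] = 6.9155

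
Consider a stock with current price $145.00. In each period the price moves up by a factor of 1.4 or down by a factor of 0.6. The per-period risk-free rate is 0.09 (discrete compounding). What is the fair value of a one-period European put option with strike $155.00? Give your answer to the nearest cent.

Risk-neutral probability p = (1 + 0.09 − 0.6)/(1.4 − 0.6) = 0.4900/0.8000 = 0.6125
Terminal stock prices: S_u = 203, S_d = 87
Terminal payoffs (K − S): max(-48, 0) = 0, max(68, 0) = 68
Node 0 (S = 145): V_0 = 1/1.09·[0.6125·0.0000 + 0.3875·68.0000] = 24.1743

$24.17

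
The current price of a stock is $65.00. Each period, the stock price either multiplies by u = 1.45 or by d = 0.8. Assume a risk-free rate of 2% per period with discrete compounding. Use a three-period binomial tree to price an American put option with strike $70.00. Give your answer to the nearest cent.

Risk-neutral probability p = (1 + 0.02 − 0.8)/(1.45 − 0.8) = 0.2200/0.6500 = 0.3385
Terminal stock prices: S_uuu = 198.2, S_uud = 109.3, S_udd = 60.32, S_ddd = 33.28
Terminal payoffs (K − S): max(-128.2, 0) = 0, max(-39.33, 0) = 0, max(9.68, 0) = 9.68, max(36.72, 0) = 36.72
Node uu (S = 136.7): continuation = 1/1.02·[0.3385·0.0000 + 0.6615·0.0000] = 0.0000; exercise value = 0.0000 ≤ continuation, so V_uu = 0.0000
Node ud (S = 75.4): continuation = 1/1.02·[0.3385·0.0000 + 0.6615·9.6800] = 6.2781; exercise value = 0.0000 ≤ continuation, so V_ud = 6.2781
Node dd (S = 41.6): continuation = 1/1.02·[0.3385·9.6800 + 0.6615·36.7200] = 27.0275; exercise value = 28.4000 > continuation, so V_dd = 28.4000 (exercise)
Node u (S = 94.25): continuation = 1/1.02·[0.3385·0.0000 + 0.6615·6.2781] = 4.0718; exercise value = 0.0000 ≤ continuation, so V_u = 4.0718
Node d (S = 52): continuation = 1/1.02·[0.3385·6.2781 + 0.6615·28.4000] = 20.5025; exercise value = 18.0000 ≤ continuation, so V_d = 20.5025
Node 0 (S = 65): continuation = 1/1.02·[0.3385·4.0718 + 0.6615·20.5025] = 14.6484; exercise value = 5.0000 ≤ continuation, so V_0 = 14.6484

$14.65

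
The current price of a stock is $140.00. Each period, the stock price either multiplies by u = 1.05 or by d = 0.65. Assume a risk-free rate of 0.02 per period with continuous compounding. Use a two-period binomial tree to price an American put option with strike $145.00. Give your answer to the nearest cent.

$7.22

Risk-neutral probability p = (e^0.02 − 0.65)/(1.05 − 0.65) = 0.3702/0.4000 = 0.9255
Terminal stock prices: S_uu = 154.3, S_ud = 95.55, S_dd = 59.15
Terminal payoffs (K − S): max(-9.35, 0) = 0, max(49.45, 0) = 49.45, max(85.85, 0) = 85.85
Node u (S = 147): continuation = e^(−0.02)·[0.9255·0.0000 + 0.0745·49.4500] = 3.6109; exercise value = 0.0000 ≤ continuation, so V_u = 3.6109
Node d (S = 91): continuation = e^(−0.02)·[0.9255·49.4500 + 0.0745·85.8500] = 51.1288; exercise value = 54.0000 > continuation, so V_d = 54.0000 (exercise)
Node 0 (S = 140): continuation = e^(−0.02)·[0.9255·3.6109 + 0.0745·54.0000] = 7.2189; exercise value = 5.0000 ≤ continuation, so V_0 = 7.2189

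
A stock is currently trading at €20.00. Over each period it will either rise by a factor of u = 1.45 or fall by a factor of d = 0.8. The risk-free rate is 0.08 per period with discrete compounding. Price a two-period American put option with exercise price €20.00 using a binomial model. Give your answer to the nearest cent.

€2.11

Risk-neutral probability p = (1 + 0.08 − 0.8)/(1.45 − 0.8) = 0.2800/0.6500 = 0.4308
Terminal stock prices: S_uu = 42.05, S_ud = 23.2, S_dd = 12.8
Terminal payoffs (K − S): max(-22.05, 0) = 0, max(-3.2, 0) = 0, max(7.2, 0) = 7.2
Node u (S = 29): continuation = 1/1.08·[0.4308·0.0000 + 0.5692·0.0000] = 0.0000; exercise value = 0.0000 ≤ continuation, so V_u = 0.0000
Node d (S = 16): continuation = 1/1.08·[0.4308·0.0000 + 0.5692·7.2000] = 3.7949; exercise value = 4.0000 > continuation, so V_d = 4.0000 (exercise)
Node 0 (S = 20): continuation = 1/1.08·[0.4308·0.0000 + 0.5692·4.0000] = 2.1083; exercise value = 0.0000 ≤ continuation, so V_0 = 2.1083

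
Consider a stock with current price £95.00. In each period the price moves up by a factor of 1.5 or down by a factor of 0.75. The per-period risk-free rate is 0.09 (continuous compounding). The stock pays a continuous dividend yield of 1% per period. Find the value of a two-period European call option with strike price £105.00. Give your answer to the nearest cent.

Per-period risk-free factor R = e^0.09 = 1.0942; dividend-adjusted growth = e^(0.09−0.01) = 1.0833.
Risk-neutral probability p = (1.0833 − 0.75)/(1.5 − 0.75) = 0.3333/0.7500 = 0.4444
Terminal stock prices: S_uu = 213.8, S_ud = 106.9, S_dd = 53.44
Terminal payoffs (S − K): max(108.8, 0) = 108.8, max(1.875, 0) = 1.875, max(-51.56, 0) = 0
Node u (S = 142.5): V_u = e^(−0.09)·[0.4444·108.7500 + 0.5556·1.8750] = 45.1193
Node d (S = 71.25): V_d = e^(−0.09)·[0.4444·1.8750 + 0.5556·0.0000] = 0.7615
Node 0 (S = 95): V_0 = e^(−0.09)·[0.4444·45.1193 + 0.5556·0.7615] = 18.7112

£18.71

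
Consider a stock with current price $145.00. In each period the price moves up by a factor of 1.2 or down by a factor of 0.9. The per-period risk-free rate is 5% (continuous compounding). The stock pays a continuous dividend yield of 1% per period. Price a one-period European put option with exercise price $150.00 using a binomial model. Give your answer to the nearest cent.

$9.84

Per-period risk-free factor R = e^0.05 = 1.0513; dividend-adjusted growth = e^(0.05−0.01) = 1.0408.
Risk-neutral probability p = (1.0408 − 0.9)/(1.2 − 0.9) = 0.1408/0.3000 = 0.4694
Terminal stock prices: S_u = 174, S_d = 130.5
Terminal payoffs (K − S): max(-24, 0) = 0, max(19.5, 0) = 19.5
Node 0 (S = 145): V_0 = e^(−0.05)·[0.4694·0.0000 + 0.5306·19.5000] = 9.8427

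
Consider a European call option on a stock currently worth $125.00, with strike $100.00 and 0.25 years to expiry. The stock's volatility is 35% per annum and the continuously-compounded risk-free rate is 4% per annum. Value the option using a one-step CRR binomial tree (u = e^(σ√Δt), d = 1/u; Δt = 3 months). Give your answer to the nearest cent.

$26.00

CRR parameters: u = e^(σ√Δt) = e^(0.35·√0.25) = 1.1912, d = 1/u = 0.8395
Per-period rate: rΔt = 0.04·0.25 = 0.01, so R = e^0.01 = 1.0101
Risk-neutral probability p = (e^0.01 − 0.8395)/(1.1912 − 0.8395) = 0.1706/0.3518 = 0.4849
Terminal stock prices: S_u = 148.9, S_d = 104.9
Terminal payoffs (S − K): max(48.91, 0) = 48.91, max(4.932, 0) = 4.932
Node 0 (S = 125): V_0 = e^(−0.01)·[0.4849·48.9058 + 0.5151·4.9321] = 25.9950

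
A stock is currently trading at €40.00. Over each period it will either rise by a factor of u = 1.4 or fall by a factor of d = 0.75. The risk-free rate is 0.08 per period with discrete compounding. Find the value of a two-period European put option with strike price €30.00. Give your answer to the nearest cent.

Risk-neutral probability p = (1 + 0.08 − 0.75)/(1.4 − 0.75) = 0.3300/0.6500 = 0.5077
Terminal stock prices: S_uu = 78.4, S_ud = 42, S_dd = 22.5
Terminal payoffs (K − S): max(-48.4, 0) = 0, max(-12, 0) = 0, max(7.5, 0) = 7.5
Node u (S = 56): V_u = 1/1.08·[0.5077·0.0000 + 0.4923·0.0000] = 0.0000
Node d (S = 30): V_d = 1/1.08·[0.5077·0.0000 + 0.4923·7.5000] = 3.4188
Node 0 (S = 40): V_0 = 1/1.08·[0.5077·0.0000 + 0.4923·3.4188] = 1.5584

€1.56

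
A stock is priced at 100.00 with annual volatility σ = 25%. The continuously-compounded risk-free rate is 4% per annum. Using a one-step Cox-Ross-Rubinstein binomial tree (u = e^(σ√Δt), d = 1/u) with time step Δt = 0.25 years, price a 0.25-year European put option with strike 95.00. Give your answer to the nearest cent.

CRR parameters: u = e^(σ√Δt) = e^(0.25·√0.25) = 1.1331, d = 1/u = 0.8825
Per-period rate: rΔt = 0.04·0.25 = 0.01, so R = e^0.01 = 1.0101
Risk-neutral probability p = (e^0.01 − 0.8825)/(1.1331 − 0.8825) = 0.1276/0.2507 = 0.5089
Terminal stock prices: S_u = 113.3, S_d = 88.25
Terminal payoffs (K − S): max(-18.31, 0) = 0, max(6.75, 0) = 6.75
Node 0 (S = 100): V_0 = e^(−0.01)·[0.5089·0.0000 + 0.4911·6.7503] = 3.2822

3.28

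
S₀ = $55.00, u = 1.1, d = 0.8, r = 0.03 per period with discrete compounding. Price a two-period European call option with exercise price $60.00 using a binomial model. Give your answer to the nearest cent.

$3.63

Risk-neutral probability p = (1 + 0.03 − 0.8)/(1.1 − 0.8) = 0.2300/0.3000 = 0.7667
Terminal stock prices: S_uu = 66.55, S_ud = 48.4, S_dd = 35.2
Terminal payoffs (S − K): max(6.55, 0) = 6.55, max(-11.6, 0) = 0, max(-24.8, 0) = 0
Node u (S = 60.5): V_u = 1/1.03·[0.7667·6.5500 + 0.2333·0.0000] = 4.8754
Node d (S = 44): V_d = 1/1.03·[0.7667·0.0000 + 0.2333·0.0000] = 0.0000
Node 0 (S = 55): V_0 = 1/1.03·[0.7667·4.8754 + 0.2333·0.0000] = 3.6289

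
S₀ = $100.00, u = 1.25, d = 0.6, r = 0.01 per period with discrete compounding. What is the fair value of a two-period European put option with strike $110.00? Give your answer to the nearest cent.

$25.87

Risk-neutral probability p = (1 + 0.01 − 0.6)/(1.25 − 0.6) = 0.4100/0.6500 = 0.6308
Terminal stock prices: S_uu = 156.2, S_ud = 75, S_dd = 36
Terminal payoffs (K − S): max(-46.25, 0) = 0, max(35, 0) = 35, max(74, 0) = 74
Node u (S = 125): V_u = 1/1.01·[0.6308·0.0000 + 0.3692·35.0000] = 12.7951
Node d (S = 60): V_d = 1/1.01·[0.6308·35.0000 + 0.3692·74.0000] = 48.9109
Node 0 (S = 100): V_0 = 1/1.01·[0.6308·12.7951 + 0.3692·48.9109] = 25.8715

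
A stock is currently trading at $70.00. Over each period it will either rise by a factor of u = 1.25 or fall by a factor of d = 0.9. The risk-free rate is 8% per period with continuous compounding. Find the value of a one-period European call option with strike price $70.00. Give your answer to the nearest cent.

$8.46

Risk-neutral probability p = (e^0.08 − 0.9)/(1.25 − 0.9) = 0.1833/0.3500 = 0.5237
Terminal stock prices: S_u = 87.5, S_d = 63
Terminal payoffs (S − K): max(17.5, 0) = 17.5, max(-7, 0) = 0
Node 0 (S = 70): V_0 = e^(−0.08)·[0.5237·17.5000 + 0.4763·0.0000] = 8.4598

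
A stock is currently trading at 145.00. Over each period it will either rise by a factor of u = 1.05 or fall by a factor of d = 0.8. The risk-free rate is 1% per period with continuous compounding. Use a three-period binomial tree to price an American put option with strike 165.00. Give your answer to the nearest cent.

Risk-neutral probability p = (e^0.01 − 0.8)/(1.05 − 0.8) = 0.2101/0.2500 = 0.8402
Terminal stock prices: S_uuu = 167.9, S_uud = 127.9, S_udd = 97.44, S_ddd = 74.24
Terminal payoffs (K − S): max(-2.856, 0) = 0, max(37.11, 0) = 37.11, max(67.56, 0) = 67.56, max(90.76, 0) = 90.76
Node uu (S = 159.9): continuation = e^(−0.01)·[0.8402·0.0000 + 0.1598·37.1100] = 5.8711; exercise value = 5.1375 ≤ continuation, so V_uu = 5.8711
Node ud (S = 121.8): continuation = e^(−0.01)·[0.8402·37.1100 + 0.1598·67.5600] = 41.5582; exercise value = 43.2000 > continuation, so V_ud = 43.2000 (exercise)
Node dd (S = 92.8): continuation = e^(−0.01)·[0.8402·67.5600 + 0.1598·90.7600] = 70.5582; exercise value = 72.2000 > continuation, so V_dd = 72.2000 (exercise)
Node u (S = 152.2): continuation = e^(−0.01)·[0.8402·5.8711 + 0.1598·43.2000] = 11.7185; exercise value = 12.7500 > continuation, so V_u = 12.7500 (exercise)
Node d (S = 116): continuation = e^(−0.01)·[0.8402·43.2000 + 0.1598·72.2000] = 47.3582; exercise value = 49.0000 > continuation, so V_d = 49.0000 (exercise)
Node 0 (S = 145): continuation = e^(−0.01)·[0.8402·12.7500 + 0.1598·49.0000] = 18.3582; exercise value = 20.0000 > continuation, so V_0 = 20.0000 (exercise)

20.00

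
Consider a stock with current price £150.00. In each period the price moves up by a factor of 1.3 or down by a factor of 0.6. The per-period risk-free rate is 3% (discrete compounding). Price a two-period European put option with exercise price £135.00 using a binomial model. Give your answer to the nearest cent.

£19.40

Risk-neutral probability p = (1 + 0.03 − 0.6)/(1.3 − 0.6) = 0.4300/0.7000 = 0.6143
Terminal stock prices: S_uu = 253.5, S_ud = 117, S_dd = 54
Terminal payoffs (K − S): max(-118.5, 0) = 0, max(18, 0) = 18, max(81, 0) = 81
Node u (S = 195): V_u = 1/1.03·[0.6143·0.0000 + 0.3857·18.0000] = 6.7406
Node d (S = 90): V_d = 1/1.03·[0.6143·18.0000 + 0.3857·81.0000] = 41.0680
Node 0 (S = 150): V_0 = 1/1.03·[0.6143·6.7406 + 0.3857·41.0680] = 19.3992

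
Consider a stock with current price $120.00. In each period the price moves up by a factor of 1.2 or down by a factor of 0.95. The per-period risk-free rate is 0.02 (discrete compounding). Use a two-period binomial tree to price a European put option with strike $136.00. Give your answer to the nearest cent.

$13.80

Risk-neutral probability p = (1 + 0.02 − 0.95)/(1.2 − 0.95) = 0.0700/0.2500 = 0.2800
Terminal stock prices: S_uu = 172.8, S_ud = 136.8, S_dd = 108.3
Terminal payoffs (K − S): max(-36.8, 0) = 0, max(-0.8, 0) = 0, max(27.7, 0) = 27.7
Node u (S = 144): V_u = 1/1.02·[0.2800·0.0000 + 0.7200·0.0000] = 0.0000
Node d (S = 114): V_d = 1/1.02·[0.2800·0.0000 + 0.7200·27.7000] = 19.5529
Node 0 (S = 120): V_0 = 1/1.02·[0.2800·0.0000 + 0.7200·19.5529] = 13.8021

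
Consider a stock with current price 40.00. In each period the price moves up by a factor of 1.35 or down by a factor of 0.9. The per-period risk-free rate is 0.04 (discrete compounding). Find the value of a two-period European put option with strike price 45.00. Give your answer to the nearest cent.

5.53

Risk-neutral probability p = (1 + 0.04 − 0.9)/(1.35 − 0.9) = 0.1400/0.4500 = 0.3111
Terminal stock prices: S_uu = 72.9, S_ud = 48.6, S_dd = 32.4
Terminal payoffs (K − S): max(-27.9, 0) = 0, max(-3.6, 0) = 0, max(12.6, 0) = 12.6
Node u (S = 54): V_u = 1/1.04·[0.3111·0.0000 + 0.6889·0.0000] = 0.0000
Node d (S = 36): V_d = 1/1.04·[0.3111·0.0000 + 0.6889·12.6000] = 8.3462
Node 0 (S = 40): V_0 = 1/1.04·[0.3111·0.0000 + 0.6889·8.3462] = 5.5284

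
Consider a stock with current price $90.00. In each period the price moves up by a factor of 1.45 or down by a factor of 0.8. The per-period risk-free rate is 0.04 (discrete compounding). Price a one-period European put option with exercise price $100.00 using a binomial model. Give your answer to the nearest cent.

$16.98

Risk-neutral probability p = (1 + 0.04 − 0.8)/(1.45 − 0.8) = 0.2400/0.6500 = 0.3692
Terminal stock prices: S_u = 130.5, S_d = 72
Terminal payoffs (K − S): max(-30.5, 0) = 0, max(28, 0) = 28
Node 0 (S = 90): V_0 = 1/1.04·[0.3692·0.0000 + 0.6308·28.0000] = 16.9822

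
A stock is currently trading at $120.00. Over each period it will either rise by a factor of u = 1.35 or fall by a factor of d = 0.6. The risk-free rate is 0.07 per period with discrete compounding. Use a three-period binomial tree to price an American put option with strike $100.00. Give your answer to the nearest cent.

Risk-neutral probability p = (1 + 0.07 − 0.6)/(1.35 − 0.6) = 0.4700/0.7500 = 0.6267
Terminal stock prices: S_uuu = 295.2, S_uud = 131.2, S_udd = 58.32, S_ddd = 25.92
Terminal payoffs (K − S): max(-195.2, 0) = 0, max(-31.22, 0) = 0, max(41.68, 0) = 41.68, max(74.08, 0) = 74.08
Node uu (S = 218.7): continuation = 1/1.07·[0.6267·0.0000 + 0.3733·0.0000] = 0.0000; exercise value = 0.0000 ≤ continuation, so V_uu = 0.0000
Node ud (S = 97.2): continuation = 1/1.07·[0.6267·0.0000 + 0.3733·41.6800] = 14.5426; exercise value = 2.8000 ≤ continuation, so V_ud = 14.5426
Node dd (S = 43.2): continuation = 1/1.07·[0.6267·41.6800 + 0.3733·74.0800] = 50.2579; exercise value = 56.8000 > continuation, so V_dd = 56.8000 (exercise)
Node u (S = 162): continuation = 1/1.07·[0.6267·0.0000 + 0.3733·14.5426] = 5.0740; exercise value = 0.0000 ≤ continuation, so V_u = 5.0740
Node d (S = 72): continuation = 1/1.07·[0.6267·14.5426 + 0.3733·56.8000] = 28.3352; exercise value = 28.0000 ≤ continuation, so V_d = 28.3352
Node 0 (S = 120): continuation = 1/1.07·[0.6267·5.0740 + 0.3733·28.3352] = 12.8581; exercise value = 0.0000 ≤ continuation, so V_0 = 12.8581

$12.86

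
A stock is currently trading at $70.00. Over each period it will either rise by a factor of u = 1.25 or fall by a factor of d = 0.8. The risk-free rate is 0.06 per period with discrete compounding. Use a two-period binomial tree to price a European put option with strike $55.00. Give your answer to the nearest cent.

$1.62

Risk-neutral probability p = (1 + 0.06 − 0.8)/(1.25 − 0.8) = 0.2600/0.4500 = 0.5778
Terminal stock prices: S_uu = 109.4, S_ud = 70, S_dd = 44.8
Terminal payoffs (K − S): max(-54.38, 0) = 0, max(-15, 0) = 0, max(10.2, 0) = 10.2
Node u (S = 87.5): V_u = 1/1.06·[0.5778·0.0000 + 0.4222·0.0000] = 0.0000
Node d (S = 56): V_d = 1/1.06·[0.5778·0.0000 + 0.4222·10.2000] = 4.0629
Node 0 (S = 70): V_0 = 1/1.06·[0.5778·0.0000 + 0.4222·4.0629] = 1.6183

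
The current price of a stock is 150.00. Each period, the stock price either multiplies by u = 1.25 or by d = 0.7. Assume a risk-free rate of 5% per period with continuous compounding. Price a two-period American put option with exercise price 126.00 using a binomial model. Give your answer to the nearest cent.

Risk-neutral probability p = (e^0.05 − 0.7)/(1.25 − 0.7) = 0.3513/0.5500 = 0.6387
Terminal stock prices: S_uu = 234.4, S_ud = 131.2, S_dd = 73.5
Terminal payoffs (K − S): max(-108.4, 0) = 0, max(-5.25, 0) = 0, max(52.5, 0) = 52.5
Node u (S = 187.5): continuation = e^(−0.05)·[0.6387·0.0000 + 0.3613·0.0000] = 0.0000; exercise value = 0.0000 ≤ continuation, so V_u = 0.0000
Node d (S = 105): continuation = e^(−0.05)·[0.6387·0.0000 + 0.3613·52.5000] = 18.0444; exercise value = 21.0000 > continuation, so V_d = 21.0000 (exercise)
Node 0 (S = 150): continuation = e^(−0.05)·[0.6387·0.0000 + 0.3613·21.0000] = 7.2178; exercise value = 0.0000 ≤ continuation, so V_0 = 7.2178

7.22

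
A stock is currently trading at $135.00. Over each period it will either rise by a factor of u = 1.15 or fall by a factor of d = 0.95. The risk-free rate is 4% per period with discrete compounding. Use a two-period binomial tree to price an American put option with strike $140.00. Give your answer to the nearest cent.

$6.21

Risk-neutral probability p = (1 + 0.04 − 0.95)/(1.15 − 0.95) = 0.0900/0.2000 = 0.4500
Terminal stock prices: S_uu = 178.5, S_ud = 147.5, S_dd = 121.8
Terminal payoffs (K − S): max(-38.54, 0) = 0, max(-7.487, 0) = 0, max(18.16, 0) = 18.16
Node u (S = 155.2): continuation = 1/1.04·[0.4500·0.0000 + 0.5500·0.0000] = 0.0000; exercise value = 0.0000 ≤ continuation, so V_u = 0.0000
Node d (S = 128.2): continuation = 1/1.04·[0.4500·0.0000 + 0.5500·18.1625] = 9.6052; exercise value = 11.7500 > continuation, so V_d = 11.7500 (exercise)
Node 0 (S = 135): continuation = 1/1.04·[0.4500·0.0000 + 0.5500·11.7500] = 6.2139; exercise value = 5.0000 ≤ continuation, so V_0 = 6.2139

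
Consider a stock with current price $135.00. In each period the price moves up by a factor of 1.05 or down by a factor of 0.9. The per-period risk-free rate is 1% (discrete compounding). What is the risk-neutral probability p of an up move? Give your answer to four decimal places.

Risk-neutral probability p = (1 + 0.01 − 0.9)/(1.05 − 0.9) = 0.1100/0.1500 = 0.7333

p = 0.7333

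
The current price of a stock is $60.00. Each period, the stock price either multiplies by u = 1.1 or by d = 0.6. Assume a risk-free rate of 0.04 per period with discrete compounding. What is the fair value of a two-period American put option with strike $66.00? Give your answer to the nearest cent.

$6.04

Risk-neutral probability p = (1 + 0.04 − 0.6)/(1.1 − 0.6) = 0.4400/0.5000 = 0.8800
Terminal stock prices: S_uu = 72.6, S_ud = 39.6, S_dd = 21.6
Terminal payoffs (K − S): max(-6.6, 0) = 0, max(26.4, 0) = 26.4, max(44.4, 0) = 44.4
Node u (S = 66): continuation = 1/1.04·[0.8800·0.0000 + 0.1200·26.4000] = 3.0462; exercise value = 0.0000 ≤ continuation, so V_u = 3.0462
Node d (S = 36): continuation = 1/1.04·[0.8800·26.4000 + 0.1200·44.4000] = 27.4615; exercise value = 30.0000 > continuation, so V_d = 30.0000 (exercise)
Node 0 (S = 60): continuation = 1/1.04·[0.8800·3.0462 + 0.1200·30.0000] = 6.0391; exercise value = 6.0000 ≤ continuation, so V_0 = 6.0391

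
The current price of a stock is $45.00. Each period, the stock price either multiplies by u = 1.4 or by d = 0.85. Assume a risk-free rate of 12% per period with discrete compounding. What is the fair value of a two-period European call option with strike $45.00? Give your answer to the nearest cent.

$11.71

Risk-neutral probability p = (1 + 0.12 − 0.85)/(1.4 − 0.85) = 0.2700/0.5500 = 0.4909
Terminal stock prices: S_uu = 88.2, S_ud = 53.55, S_dd = 32.51
Terminal payoffs (S − K): max(43.2, 0) = 43.2, max(8.55, 0) = 8.55, max(-12.49, 0) = 0
Node u (S = 63): V_u = 1/1.12·[0.4909·43.2000 + 0.5091·8.5500] = 22.8214
Node d (S = 38.25): V_d = 1/1.12·[0.4909·8.5500 + 0.5091·0.0000] = 3.7476
Node 0 (S = 45): V_0 = 1/1.12·[0.4909·22.8214 + 0.5091·3.7476] = 11.7063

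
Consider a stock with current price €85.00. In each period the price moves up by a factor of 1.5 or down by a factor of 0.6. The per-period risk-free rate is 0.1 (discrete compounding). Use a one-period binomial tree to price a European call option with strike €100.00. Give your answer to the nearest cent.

€13.89

Risk-neutral probability p = (1 + 0.1 − 0.6)/(1.5 − 0.6) = 0.5000/0.9000 = 0.5556
Terminal stock prices: S_u = 127.5, S_d = 51
Terminal payoffs (S − K): max(27.5, 0) = 27.5, max(-49, 0) = 0
Node 0 (S = 85): V_0 = 1/1.1·[0.5556·27.5000 + 0.4444·0.0000] = 13.8889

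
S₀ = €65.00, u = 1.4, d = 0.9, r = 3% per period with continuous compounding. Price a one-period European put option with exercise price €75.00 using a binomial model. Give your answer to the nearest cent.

Risk-neutral probability p = (e^0.03 − 0.9)/(1.4 − 0.9) = 0.1305/0.5000 = 0.2609
Terminal stock prices: S_u = 91, S_d = 58.5
Terminal payoffs (K − S): max(-16, 0) = 0, max(16.5, 0) = 16.5
Node 0 (S = 65): V_0 = e^(−0.03)·[0.2609·0.0000 + 0.7391·16.5000] = 11.8346

€11.83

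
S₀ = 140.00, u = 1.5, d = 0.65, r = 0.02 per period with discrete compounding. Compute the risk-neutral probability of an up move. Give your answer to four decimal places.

p = 0.4353

Risk-neutral probability p = (1 + 0.02 − 0.65)/(1.5 − 0.65) = 0.3700/0.8500 = 0.4353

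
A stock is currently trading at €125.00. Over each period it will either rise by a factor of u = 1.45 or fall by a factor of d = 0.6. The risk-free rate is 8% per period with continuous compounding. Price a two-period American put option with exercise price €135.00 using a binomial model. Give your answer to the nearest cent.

Risk-neutral probability p = (e^0.08 − 0.6)/(1.45 − 0.6) = 0.4833/0.8500 = 0.5686
Terminal stock prices: S_uu = 262.8, S_ud = 108.8, S_dd = 45
Terminal payoffs (K − S): max(-127.8, 0) = 0, max(26.25, 0) = 26.25, max(90, 0) = 90
Node u (S = 181.2): continuation = e^(−0.08)·[0.5686·0.0000 + 0.4314·26.2500] = 10.4543; exercise value = 0.0000 ≤ continuation, so V_u = 10.4543
Node d (S = 75): continuation = e^(−0.08)·[0.5686·26.2500 + 0.4314·90.0000] = 49.6207; exercise value = 60.0000 > continuation, so V_d = 60.0000 (exercise)
Node 0 (S = 125): continuation = e^(−0.08)·[0.5686·10.4543 + 0.4314·60.0000] = 29.3824; exercise value = 10.0000 ≤ continuation, so V_0 = 29.3824

€29.38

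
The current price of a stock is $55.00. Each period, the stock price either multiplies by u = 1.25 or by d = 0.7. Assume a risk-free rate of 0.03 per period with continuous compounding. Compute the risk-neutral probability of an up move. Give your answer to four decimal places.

p = 0.6008

Risk-neutral probability p = (e^0.03 − 0.7)/(1.25 − 0.7) = 0.3305/0.5500 = 0.6008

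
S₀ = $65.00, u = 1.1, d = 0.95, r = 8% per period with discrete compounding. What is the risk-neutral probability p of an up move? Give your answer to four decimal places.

Risk-neutral probability p = (1 + 0.08 − 0.95)/(1.1 − 0.95) = 0.1300/0.1500 = 0.8667

p = 0.8667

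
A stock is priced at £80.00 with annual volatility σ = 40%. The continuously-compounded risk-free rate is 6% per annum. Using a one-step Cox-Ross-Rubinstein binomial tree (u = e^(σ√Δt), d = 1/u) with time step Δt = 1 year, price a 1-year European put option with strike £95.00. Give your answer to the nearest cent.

CRR parameters: u = e^(σ√Δt) = e^(0.4·√1) = 1.4918, d = 1/u = 0.6703
Per-period rate: rΔt = 0.06·1 = 0.06, so R = e^0.06 = 1.0618
Risk-neutral probability p = (e^0.06 − 0.6703)/(1.4918 − 0.6703) = 0.3915/0.8215 = 0.4766
Terminal stock prices: S_u = 119.3, S_d = 53.63
Terminal payoffs (K − S): max(-24.35, 0) = 0, max(41.37, 0) = 41.37
Node 0 (S = 80): V_0 = e^(−0.06)·[0.4766·0.0000 + 0.5234·41.3744] = 20.3948

£20.39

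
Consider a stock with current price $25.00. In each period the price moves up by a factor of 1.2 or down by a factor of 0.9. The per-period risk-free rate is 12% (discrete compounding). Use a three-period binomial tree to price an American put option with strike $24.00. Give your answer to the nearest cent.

$0.36

Risk-neutral probability p = (1 + 0.12 − 0.9)/(1.2 − 0.9) = 0.2200/0.3000 = 0.7333
Terminal stock prices: S_uuu = 43.2, S_uud = 32.4, S_udd = 24.3, S_ddd = 18.23
Terminal payoffs (K − S): max(-19.2, 0) = 0, max(-8.4, 0) = 0, max(-0.3, 0) = 0, max(5.775, 0) = 5.775
Node uu (S = 36): continuation = 1/1.12·[0.7333·0.0000 + 0.2667·0.0000] = 0.0000; exercise value = 0.0000 ≤ continuation, so V_uu = 0.0000
Node ud (S = 27): continuation = 1/1.12·[0.7333·0.0000 + 0.2667·0.0000] = 0.0000; exercise value = 0.0000 ≤ continuation, so V_ud = 0.0000
Node dd (S = 20.25): continuation = 1/1.12·[0.7333·0.0000 + 0.2667·5.7750] = 1.3750; exercise value = 3.7500 > continuation, so V_dd = 3.7500 (exercise)
Node u (S = 30): continuation = 1/1.12·[0.7333·0.0000 + 0.2667·0.0000] = 0.0000; exercise value = 0.0000 ≤ continuation, so V_u = 0.0000
Node d (S = 22.5): continuation = 1/1.12·[0.7333·0.0000 + 0.2667·3.7500] = 0.8929; exercise value = 1.5000 > continuation, so V_d = 1.5000 (exercise)
Node 0 (S = 25): continuation = 1/1.12·[0.7333·0.0000 + 0.2667·1.5000] = 0.3571; exercise value = 0.0000 ≤ continuation, so V_0 = 0.3571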